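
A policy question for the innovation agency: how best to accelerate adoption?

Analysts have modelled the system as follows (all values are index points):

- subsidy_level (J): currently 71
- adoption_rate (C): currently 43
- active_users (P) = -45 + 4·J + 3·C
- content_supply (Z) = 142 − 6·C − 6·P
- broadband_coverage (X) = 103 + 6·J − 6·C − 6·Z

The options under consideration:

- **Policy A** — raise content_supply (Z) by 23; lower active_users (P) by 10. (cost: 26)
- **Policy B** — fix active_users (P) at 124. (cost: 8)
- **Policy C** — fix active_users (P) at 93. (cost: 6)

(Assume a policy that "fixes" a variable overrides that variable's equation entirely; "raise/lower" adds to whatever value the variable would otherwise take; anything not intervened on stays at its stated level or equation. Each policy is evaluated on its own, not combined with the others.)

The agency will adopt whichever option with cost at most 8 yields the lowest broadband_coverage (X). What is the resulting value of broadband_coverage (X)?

Policy B (P := 124):
  J = 71
  C = 43
  P = 124
  Z = 142 − 6·43 − 6·124 = -860
  X = 103 + 6·71 − 6·43 − 6·(-860) = 5431
Policy C (P := 93):
  J = 71
  C = 43
  P = 93
  Z = 142 − 6·43 − 6·93 = -674
  X = 103 + 6·71 − 6·43 − 6·(-674) = 4315
Comparing — Policy B: X=5431, Policy C: X=4315. Lowest is 4315 (Policy C).

4315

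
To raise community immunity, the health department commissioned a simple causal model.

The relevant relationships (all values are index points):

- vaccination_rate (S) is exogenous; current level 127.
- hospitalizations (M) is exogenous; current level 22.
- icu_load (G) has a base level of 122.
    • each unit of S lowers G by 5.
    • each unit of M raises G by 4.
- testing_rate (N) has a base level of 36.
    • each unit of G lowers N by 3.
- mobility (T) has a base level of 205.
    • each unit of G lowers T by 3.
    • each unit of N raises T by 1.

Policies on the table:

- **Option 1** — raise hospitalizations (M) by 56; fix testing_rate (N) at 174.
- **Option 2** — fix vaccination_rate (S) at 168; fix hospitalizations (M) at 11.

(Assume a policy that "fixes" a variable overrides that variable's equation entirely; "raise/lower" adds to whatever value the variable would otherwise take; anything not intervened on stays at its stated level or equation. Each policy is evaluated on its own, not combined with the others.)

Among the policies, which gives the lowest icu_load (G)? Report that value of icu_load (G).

-674

Option 1 (M + 56, N := 174):
  S = 127
  M = 22 + 56 = 78
  G = 122 − 5·127 + 4·78 = -201
Option 2 (S := 168, M := 11):
  S = 168
  M = 11
  G = 122 − 5·168 + 4·11 = -674
Comparing — Option 1: G=-201, Option 2: G=-674. Lowest is -674 (Option 2).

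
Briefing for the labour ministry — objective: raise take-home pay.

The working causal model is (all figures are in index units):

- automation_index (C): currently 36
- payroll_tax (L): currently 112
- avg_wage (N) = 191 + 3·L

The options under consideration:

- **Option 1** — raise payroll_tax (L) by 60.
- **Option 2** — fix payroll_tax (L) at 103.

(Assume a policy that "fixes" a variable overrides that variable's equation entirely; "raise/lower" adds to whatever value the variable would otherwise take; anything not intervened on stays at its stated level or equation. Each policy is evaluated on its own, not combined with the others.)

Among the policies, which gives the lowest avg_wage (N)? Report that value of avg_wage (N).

500

Option 1 (L + 60):
  L = 112 + 60 = 172
  N = 191 + 3·172 = 707
Option 2 (L := 103):
  L = 103
  N = 191 + 3·103 = 500
Comparing — Option 1: N=707, Option 2: N=500. Lowest is 500 (Option 2).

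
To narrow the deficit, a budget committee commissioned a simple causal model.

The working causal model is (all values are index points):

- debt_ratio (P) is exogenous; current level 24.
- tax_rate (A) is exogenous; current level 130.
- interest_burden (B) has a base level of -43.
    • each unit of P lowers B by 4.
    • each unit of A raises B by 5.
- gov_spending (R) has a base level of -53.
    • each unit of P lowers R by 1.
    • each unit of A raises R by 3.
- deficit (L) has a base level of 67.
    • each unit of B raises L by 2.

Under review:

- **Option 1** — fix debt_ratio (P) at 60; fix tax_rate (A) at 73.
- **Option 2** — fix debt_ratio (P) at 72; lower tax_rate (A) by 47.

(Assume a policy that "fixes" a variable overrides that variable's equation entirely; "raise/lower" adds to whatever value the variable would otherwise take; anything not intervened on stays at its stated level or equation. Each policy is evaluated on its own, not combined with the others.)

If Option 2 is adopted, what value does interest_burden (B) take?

Option 2 (P := 72, A − 47):
  P = 72
  A = 130 − 47 = 83
  B = -43 − 4·72 + 5·83 = 84

84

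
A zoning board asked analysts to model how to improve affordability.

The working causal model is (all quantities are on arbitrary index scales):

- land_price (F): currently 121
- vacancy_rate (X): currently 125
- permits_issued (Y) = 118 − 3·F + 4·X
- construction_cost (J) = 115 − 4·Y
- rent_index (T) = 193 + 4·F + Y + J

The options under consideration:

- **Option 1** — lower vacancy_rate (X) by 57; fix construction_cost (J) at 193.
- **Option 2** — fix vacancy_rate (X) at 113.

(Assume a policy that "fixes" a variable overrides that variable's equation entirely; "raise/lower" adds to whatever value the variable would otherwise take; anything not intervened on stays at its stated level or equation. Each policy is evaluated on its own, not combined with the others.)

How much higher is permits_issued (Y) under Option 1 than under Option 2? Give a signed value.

Option 1 (X − 57, J := 193):
  F = 121
  X = 125 − 57 = 68
  Y = 118 − 3·121 + 4·68 = 27
Option 2 (X := 113):
  F = 121
  X = 113
  Y = 118 − 3·121 + 4·113 = 207
Y: 27 − 207 = -180

-180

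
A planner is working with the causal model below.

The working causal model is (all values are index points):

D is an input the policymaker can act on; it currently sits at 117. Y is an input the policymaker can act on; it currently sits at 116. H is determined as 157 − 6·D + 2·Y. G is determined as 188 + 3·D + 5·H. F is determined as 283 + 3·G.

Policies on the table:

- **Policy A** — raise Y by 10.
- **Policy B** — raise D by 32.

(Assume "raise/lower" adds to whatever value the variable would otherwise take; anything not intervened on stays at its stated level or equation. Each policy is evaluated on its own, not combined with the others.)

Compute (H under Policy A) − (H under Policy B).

212

Policy A (Y + 10):
  D = 117
  Y = 116 + 10 = 126
  H = 157 − 6·117 + 2·126 = -293
Policy B (D + 32):
  D = 117 + 32 = 149
  Y = 116
  H = 157 − 6·149 + 2·116 = -505
H: -293 − (-505) = 212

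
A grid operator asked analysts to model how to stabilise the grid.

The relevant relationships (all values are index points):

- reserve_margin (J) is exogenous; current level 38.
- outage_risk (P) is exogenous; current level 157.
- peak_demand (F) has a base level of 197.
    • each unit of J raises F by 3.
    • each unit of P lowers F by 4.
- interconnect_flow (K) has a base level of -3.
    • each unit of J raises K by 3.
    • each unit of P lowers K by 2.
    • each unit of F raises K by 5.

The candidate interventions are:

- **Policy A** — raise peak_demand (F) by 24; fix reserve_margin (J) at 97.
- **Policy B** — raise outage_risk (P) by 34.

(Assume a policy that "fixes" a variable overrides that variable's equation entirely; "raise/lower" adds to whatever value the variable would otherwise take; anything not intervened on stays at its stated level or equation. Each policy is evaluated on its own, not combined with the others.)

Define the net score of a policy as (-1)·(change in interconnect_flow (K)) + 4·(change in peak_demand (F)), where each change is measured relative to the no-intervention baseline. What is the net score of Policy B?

Baseline:
  J = 38
  P = 157
  F = 197 + 3·38 − 4·157 = -317
  K = -3 + 3·38 − 2·157 + 5·(-317) = -1788
Policy B (P + 34):
  J = 38
  P = 157 + 34 = 191
  F = 197 + 3·38 − 4·191 = -453
  K = -3 + 3·38 − 2·191 + 5·(-453) = -2536
ΔK = -2536 − (-1788) = -748; ΔF = -453 − (-317) = -136
Score = (-1)·(-748) + 4·(-136) = 204

204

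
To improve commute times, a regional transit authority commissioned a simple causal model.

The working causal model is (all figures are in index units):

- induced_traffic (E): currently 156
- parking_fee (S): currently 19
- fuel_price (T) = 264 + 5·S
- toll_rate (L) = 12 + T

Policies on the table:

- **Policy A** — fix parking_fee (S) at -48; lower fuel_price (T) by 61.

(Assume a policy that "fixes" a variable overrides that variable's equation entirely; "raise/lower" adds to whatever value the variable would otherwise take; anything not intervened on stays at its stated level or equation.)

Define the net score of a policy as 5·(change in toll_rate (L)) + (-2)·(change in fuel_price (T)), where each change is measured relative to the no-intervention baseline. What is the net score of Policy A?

-1188

Baseline:
  S = 19
  T = 264 + 5·19 = 359
  L = 12 + 359 = 371
Policy A (S := -48, T − 61):
  S = -48
  T = 264 + 5·(-48) (−61 from intervention) = -37
  L = 12 + (-37) = -25
ΔL = -25 − 371 = -396; ΔT = -37 − 359 = -396
Score = 5·(-396) + (-2)·(-396) = -1188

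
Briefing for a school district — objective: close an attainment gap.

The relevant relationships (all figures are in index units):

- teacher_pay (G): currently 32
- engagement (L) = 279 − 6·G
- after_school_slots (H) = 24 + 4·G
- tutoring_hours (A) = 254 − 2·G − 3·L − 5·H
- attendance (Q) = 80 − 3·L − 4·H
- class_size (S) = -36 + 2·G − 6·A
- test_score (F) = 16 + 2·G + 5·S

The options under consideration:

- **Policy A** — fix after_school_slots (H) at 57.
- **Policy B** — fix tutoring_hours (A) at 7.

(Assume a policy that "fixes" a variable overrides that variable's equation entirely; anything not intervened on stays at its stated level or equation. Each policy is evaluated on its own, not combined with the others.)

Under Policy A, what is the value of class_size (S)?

2164

Policy A (H := 57):
  G = 32
  L = 279 − 6·32 = 87
  H = 57
  A = 254 − 2·32 − 3·87 − 5·57 = -356
  S = -36 + 2·32 − 6·(-356) = 2164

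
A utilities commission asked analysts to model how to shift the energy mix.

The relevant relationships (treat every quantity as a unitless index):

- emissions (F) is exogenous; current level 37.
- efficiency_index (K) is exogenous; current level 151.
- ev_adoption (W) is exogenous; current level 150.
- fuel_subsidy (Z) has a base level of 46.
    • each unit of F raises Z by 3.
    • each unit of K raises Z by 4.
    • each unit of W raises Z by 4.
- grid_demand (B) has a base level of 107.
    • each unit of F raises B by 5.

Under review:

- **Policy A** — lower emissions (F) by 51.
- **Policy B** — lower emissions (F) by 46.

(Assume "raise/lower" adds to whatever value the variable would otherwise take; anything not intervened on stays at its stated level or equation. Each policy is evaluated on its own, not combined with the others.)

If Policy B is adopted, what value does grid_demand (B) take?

62

Policy B (F − 46):
  F = 37 − 46 = -9
  B = 107 + 5·(-9) = 62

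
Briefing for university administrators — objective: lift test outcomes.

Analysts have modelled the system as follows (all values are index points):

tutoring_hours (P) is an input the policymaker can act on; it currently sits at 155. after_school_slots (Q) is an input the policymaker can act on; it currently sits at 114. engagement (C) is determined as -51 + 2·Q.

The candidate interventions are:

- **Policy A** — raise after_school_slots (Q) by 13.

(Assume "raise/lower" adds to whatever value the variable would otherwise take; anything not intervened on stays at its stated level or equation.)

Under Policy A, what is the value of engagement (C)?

Policy A (Q + 13):
  Q = 114 + 13 = 127
  C = -51 + 2·127 = 203

203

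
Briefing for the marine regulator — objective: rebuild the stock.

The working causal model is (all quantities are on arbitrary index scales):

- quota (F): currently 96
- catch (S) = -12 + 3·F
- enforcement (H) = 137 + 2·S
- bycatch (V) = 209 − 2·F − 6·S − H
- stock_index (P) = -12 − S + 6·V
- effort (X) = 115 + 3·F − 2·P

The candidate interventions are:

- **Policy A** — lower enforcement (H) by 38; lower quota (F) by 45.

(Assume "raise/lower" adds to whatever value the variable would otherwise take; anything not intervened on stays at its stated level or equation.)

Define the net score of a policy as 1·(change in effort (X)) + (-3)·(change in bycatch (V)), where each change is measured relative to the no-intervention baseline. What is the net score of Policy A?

Baseline:
  F = 96
  S = -12 + 3·96 = 276
  H = 137 + 2·276 = 689
  V = 209 − 2·96 − 6·276 − 689 = -2328
  P = -12 − 276 + 6·(-2328) = -14256
  X = 115 + 3·96 − 2·(-14256) = 28915
Policy A (H − 38, F − 45):
  F = 96 − 45 = 51
  S = -12 + 3·51 = 141
  H = 137 + 2·141 (−38 from intervention) = 381
  V = 209 − 2·51 − 6·141 − 381 = -1120
  P = -12 − 141 + 6·(-1120) = -6873
  X = 115 + 3·51 − 2·(-6873) = 14014
ΔX = 14014 − 28915 = -14901; ΔV = -1120 − (-2328) = 1208
Score = 1·(-14901) + (-3)·1208 = -18525

-18525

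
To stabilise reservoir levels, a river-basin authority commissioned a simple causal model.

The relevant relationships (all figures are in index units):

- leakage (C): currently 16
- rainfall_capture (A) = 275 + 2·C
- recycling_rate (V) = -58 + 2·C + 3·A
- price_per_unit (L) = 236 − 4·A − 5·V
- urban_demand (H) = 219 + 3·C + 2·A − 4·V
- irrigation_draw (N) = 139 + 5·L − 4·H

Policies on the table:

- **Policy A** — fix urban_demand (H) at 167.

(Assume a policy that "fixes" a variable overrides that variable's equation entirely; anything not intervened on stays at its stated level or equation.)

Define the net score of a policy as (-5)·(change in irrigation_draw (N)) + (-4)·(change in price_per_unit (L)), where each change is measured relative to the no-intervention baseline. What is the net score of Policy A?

57320

Baseline:
  C = 16
  A = 275 + 2·16 = 307
  V = -58 + 2·16 + 3·307 = 895
  L = 236 − 4·307 − 5·895 = -5467
  H = 219 + 3·16 + 2·307 − 4·895 = -2699
  N = 139 + 5·(-5467) − 4·(-2699) = -16400
Policy A (H := 167):
  C = 16
  A = 275 + 2·16 = 307
  V = -58 + 2·16 + 3·307 = 895
  L = 236 − 4·307 − 5·895 = -5467
  H = 167
  N = 139 + 5·(-5467) − 4·167 = -27864
ΔN = -27864 − (-16400) = -11464; ΔL = -5467 − (-5467) = 0
Score = (-5)·(-11464) + (-4)·0 = 57320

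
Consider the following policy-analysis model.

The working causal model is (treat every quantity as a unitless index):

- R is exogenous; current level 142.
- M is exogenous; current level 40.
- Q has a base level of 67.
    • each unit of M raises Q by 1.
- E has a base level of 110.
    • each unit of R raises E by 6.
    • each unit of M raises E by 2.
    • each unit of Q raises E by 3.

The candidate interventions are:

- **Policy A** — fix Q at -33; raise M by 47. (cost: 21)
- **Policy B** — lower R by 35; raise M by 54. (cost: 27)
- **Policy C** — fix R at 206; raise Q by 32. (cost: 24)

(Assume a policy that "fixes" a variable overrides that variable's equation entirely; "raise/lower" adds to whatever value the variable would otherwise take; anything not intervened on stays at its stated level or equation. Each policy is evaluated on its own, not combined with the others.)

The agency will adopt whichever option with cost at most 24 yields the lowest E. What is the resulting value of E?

1037

Policy A (Q := -33, M + 47):
  R = 142
  M = 40 + 47 = 87
  Q = -33
  E = 110 + 6·142 + 2·87 + 3·(-33) = 1037
Policy C (R := 206, Q + 32):
  R = 206
  M = 40
  Q = 67 + 40 (+32 from intervention) = 139
  E = 110 + 6·206 + 2·40 + 3·139 = 1843
Comparing — Policy A: E=1037, Policy C: E=1843. Lowest is 1037 (Policy A).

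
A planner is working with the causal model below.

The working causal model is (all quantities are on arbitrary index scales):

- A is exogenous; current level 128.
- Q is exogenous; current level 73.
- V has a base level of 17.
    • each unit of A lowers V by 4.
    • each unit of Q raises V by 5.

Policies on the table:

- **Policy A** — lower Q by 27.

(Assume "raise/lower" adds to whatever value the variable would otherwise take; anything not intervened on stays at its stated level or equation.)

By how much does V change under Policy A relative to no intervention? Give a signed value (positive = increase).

-135

Baseline:
  A = 128
  Q = 73
  V = 17 − 4·128 + 5·73 = -130
Policy A (Q − 27):
  A = 128
  Q = 73 − 27 = 46
  V = 17 − 4·128 + 5·46 = -265
Change in V: -265 − (-130) = -135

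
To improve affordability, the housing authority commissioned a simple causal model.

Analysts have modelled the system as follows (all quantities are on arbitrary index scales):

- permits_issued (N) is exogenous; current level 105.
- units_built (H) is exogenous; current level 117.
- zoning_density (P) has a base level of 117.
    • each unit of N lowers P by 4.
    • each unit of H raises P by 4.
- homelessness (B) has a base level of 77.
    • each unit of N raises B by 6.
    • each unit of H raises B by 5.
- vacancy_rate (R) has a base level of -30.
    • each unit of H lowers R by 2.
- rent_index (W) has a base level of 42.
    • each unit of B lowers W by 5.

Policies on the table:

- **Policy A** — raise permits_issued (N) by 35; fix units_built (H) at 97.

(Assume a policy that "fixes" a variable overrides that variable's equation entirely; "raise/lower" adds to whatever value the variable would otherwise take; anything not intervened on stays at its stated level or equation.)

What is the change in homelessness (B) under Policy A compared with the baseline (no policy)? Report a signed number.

Baseline:
  N = 105
  H = 117
  B = 77 + 6·105 + 5·117 = 1292
Policy A (N + 35, H := 97):
  N = 105 + 35 = 140
  H = 97
  B = 77 + 6·140 + 5·97 = 1402
Change in B: 1402 − 1292 = 110

110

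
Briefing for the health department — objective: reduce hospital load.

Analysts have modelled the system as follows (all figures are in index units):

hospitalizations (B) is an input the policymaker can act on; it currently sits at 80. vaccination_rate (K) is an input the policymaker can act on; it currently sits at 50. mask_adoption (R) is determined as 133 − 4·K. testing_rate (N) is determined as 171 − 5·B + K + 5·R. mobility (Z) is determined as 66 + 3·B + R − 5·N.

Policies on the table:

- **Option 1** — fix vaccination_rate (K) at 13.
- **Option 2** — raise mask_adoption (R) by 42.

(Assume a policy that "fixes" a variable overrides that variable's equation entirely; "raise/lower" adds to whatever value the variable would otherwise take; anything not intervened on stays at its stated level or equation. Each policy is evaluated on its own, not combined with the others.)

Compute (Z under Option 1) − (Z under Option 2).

Option 1 (K := 13):
  B = 80
  K = 13
  R = 133 − 4·13 = 81
  N = 171 − 5·80 + 13 + 5·81 = 189
  Z = 66 + 3·80 + 81 − 5·189 = -558
Option 2 (R + 42):
  B = 80
  K = 50
  R = 133 − 4·50 (+42 from intervention) = -25
  N = 171 − 5·80 + 50 + 5·(-25) = -304
  Z = 66 + 3·80 + (-25) − 5·(-304) = 1801
Z: -558 − 1801 = -2359

-2359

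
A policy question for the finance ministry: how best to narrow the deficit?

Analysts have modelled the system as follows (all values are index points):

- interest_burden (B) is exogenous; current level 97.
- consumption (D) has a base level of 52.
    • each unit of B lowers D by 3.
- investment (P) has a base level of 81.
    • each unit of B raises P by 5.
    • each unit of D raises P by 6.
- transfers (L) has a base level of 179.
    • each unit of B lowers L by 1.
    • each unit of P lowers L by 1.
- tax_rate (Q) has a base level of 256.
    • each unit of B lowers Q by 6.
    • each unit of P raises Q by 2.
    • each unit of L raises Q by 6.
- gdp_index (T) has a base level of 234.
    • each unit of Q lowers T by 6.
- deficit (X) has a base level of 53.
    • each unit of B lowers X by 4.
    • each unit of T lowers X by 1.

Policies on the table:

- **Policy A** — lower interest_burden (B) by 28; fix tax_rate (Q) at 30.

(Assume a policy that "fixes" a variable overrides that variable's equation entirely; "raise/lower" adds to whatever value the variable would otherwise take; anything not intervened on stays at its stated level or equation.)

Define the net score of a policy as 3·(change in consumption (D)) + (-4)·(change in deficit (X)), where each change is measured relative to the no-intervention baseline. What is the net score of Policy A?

86396

Baseline:
  B = 97
  D = 52 − 3·97 = -239
  P = 81 + 5·97 + 6·(-239) = -868
  L = 179 − 97 − (-868) = 950
  Q = 256 − 6·97 + 2·(-868) + 6·950 = 3638
  T = 234 − 6·3638 = -21594
  X = 53 − 4·97 − (-21594) = 21259
Policy A (B − 28, Q := 30):
  B = 97 − 28 = 69
  D = 52 − 3·69 = -155
  P = 81 + 5·69 + 6·(-155) = -504
  L = 179 − 69 − (-504) = 614
  Q = 30
  T = 234 − 6·30 = 54
  X = 53 − 4·69 − 54 = -277
ΔD = -155 − (-239) = 84; ΔX = -277 − 21259 = -21536
Score = 3·84 + (-4)·(-21536) = 86396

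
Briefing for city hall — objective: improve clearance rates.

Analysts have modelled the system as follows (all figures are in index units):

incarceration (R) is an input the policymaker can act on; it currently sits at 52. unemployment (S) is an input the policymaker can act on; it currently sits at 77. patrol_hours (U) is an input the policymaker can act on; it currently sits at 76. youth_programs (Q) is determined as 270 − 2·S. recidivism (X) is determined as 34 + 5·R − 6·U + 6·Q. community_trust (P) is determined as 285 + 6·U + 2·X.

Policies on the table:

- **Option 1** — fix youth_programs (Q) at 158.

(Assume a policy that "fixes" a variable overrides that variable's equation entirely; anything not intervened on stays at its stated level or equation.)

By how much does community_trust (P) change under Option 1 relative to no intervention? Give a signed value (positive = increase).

Baseline:
  R = 52
  S = 77
  U = 76
  Q = 270 − 2·77 = 116
  X = 34 + 5·52 − 6·76 + 6·116 = 534
  P = 285 + 6·76 + 2·534 = 1809
Option 1 (Q := 158):
  R = 52
  S = 77
  U = 76
  Q = 158
  X = 34 + 5·52 − 6·76 + 6·158 = 786
  P = 285 + 6·76 + 2·786 = 2313
Change in P: 2313 − 1809 = 504

504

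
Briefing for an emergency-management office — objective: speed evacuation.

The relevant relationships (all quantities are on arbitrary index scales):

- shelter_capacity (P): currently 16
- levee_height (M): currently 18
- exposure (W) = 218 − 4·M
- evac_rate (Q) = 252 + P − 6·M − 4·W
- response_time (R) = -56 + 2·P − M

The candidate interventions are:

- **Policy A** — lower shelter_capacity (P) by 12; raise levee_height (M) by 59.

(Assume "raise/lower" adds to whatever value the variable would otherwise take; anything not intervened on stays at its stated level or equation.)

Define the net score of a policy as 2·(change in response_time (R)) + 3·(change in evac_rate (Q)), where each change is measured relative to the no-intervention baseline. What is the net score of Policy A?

1568

Baseline:
  P = 16
  M = 18
  W = 218 − 4·18 = 146
  Q = 252 + 16 − 6·18 − 4·146 = -424
  R = -56 + 2·16 − 18 = -42
Policy A (P − 12, M + 59):
  P = 16 − 12 = 4
  M = 18 + 59 = 77
  W = 218 − 4·77 = -90
  Q = 252 + 4 − 6·77 − 4·(-90) = 154
  R = -56 + 2·4 − 77 = -125
ΔR = -125 − (-42) = -83; ΔQ = 154 − (-424) = 578
Score = 2·(-83) + 3·578 = 1568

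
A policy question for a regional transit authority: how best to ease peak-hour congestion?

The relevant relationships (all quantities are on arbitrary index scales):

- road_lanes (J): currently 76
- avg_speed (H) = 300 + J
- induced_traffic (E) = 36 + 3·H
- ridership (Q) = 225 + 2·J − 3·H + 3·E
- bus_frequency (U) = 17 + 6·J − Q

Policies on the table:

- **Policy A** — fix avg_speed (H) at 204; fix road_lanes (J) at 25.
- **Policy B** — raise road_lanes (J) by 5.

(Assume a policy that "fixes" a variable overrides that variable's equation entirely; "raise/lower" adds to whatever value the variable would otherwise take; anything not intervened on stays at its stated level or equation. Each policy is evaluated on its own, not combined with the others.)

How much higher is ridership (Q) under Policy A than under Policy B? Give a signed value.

-1174

Policy A (H := 204, J := 25):
  J = 25
  H = 204
  E = 36 + 3·204 = 648
  Q = 225 + 2·25 − 3·204 + 3·648 = 1607
Policy B (J + 5):
  J = 76 + 5 = 81
  H = 300 + 81 = 381
  E = 36 + 3·381 = 1179
  Q = 225 + 2·81 − 3·381 + 3·1179 = 2781
Q: 1607 − 2781 = -1174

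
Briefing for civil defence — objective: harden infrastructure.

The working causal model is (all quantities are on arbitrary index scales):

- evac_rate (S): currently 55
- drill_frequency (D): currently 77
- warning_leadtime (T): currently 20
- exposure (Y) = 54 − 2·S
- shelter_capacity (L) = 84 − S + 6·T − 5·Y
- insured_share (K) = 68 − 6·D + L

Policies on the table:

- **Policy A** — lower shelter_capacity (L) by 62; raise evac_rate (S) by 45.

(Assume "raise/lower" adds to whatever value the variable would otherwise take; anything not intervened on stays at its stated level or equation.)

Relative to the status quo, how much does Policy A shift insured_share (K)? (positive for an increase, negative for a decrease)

343

Baseline:
  S = 55
  D = 77
  T = 20
  Y = 54 − 2·55 = -56
  L = 84 − 55 + 6·20 − 5·(-56) = 429
  K = 68 − 6·77 + 429 = 35
Policy A (L − 62, S + 45):
  S = 55 + 45 = 100
  D = 77
  T = 20
  Y = 54 − 2·100 = -146
  L = 84 − 100 + 6·20 − 5·(-146) (−62 from intervention) = 772
  K = 68 − 6·77 + 772 = 378
Change in K: 378 − 35 = 343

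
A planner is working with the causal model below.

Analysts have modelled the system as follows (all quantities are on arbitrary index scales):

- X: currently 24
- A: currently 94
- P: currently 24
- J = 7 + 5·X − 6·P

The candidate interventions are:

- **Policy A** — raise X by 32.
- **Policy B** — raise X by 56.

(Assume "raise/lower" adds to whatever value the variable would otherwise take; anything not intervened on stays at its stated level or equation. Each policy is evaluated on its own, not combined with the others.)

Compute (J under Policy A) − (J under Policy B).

Policy A (X + 32):
  X = 24 + 32 = 56
  P = 24
  J = 7 + 5·56 − 6·24 = 143
Policy B (X + 56):
  X = 24 + 56 = 80
  P = 24
  J = 7 + 5·80 − 6·24 = 263
J: 143 − 263 = -120

-120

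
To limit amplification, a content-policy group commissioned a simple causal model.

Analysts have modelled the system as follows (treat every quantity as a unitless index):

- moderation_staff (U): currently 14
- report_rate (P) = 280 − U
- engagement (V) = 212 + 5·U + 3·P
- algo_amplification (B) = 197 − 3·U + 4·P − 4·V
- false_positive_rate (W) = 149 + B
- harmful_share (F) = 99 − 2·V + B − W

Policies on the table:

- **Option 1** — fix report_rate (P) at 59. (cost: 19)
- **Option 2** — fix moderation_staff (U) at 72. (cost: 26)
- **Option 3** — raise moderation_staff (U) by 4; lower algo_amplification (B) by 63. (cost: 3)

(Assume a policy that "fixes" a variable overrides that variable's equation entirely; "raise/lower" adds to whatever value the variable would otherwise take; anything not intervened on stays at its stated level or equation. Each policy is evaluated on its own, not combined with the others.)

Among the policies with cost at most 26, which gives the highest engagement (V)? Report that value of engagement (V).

Option 1 (P := 59):
  U = 14
  P = 59
  V = 212 + 5·14 + 3·59 = 459
Option 2 (U := 72):
  U = 72
  P = 280 − 72 = 208
  V = 212 + 5·72 + 3·208 = 1196
Option 3 (U + 4, B − 63):
  U = 14 + 4 = 18
  P = 280 − 18 = 262
  V = 212 + 5·18 + 3·262 = 1088
Comparing — Option 1: V=459, Option 2: V=1196, Option 3: V=1088. Highest is 1196 (Option 2).

1196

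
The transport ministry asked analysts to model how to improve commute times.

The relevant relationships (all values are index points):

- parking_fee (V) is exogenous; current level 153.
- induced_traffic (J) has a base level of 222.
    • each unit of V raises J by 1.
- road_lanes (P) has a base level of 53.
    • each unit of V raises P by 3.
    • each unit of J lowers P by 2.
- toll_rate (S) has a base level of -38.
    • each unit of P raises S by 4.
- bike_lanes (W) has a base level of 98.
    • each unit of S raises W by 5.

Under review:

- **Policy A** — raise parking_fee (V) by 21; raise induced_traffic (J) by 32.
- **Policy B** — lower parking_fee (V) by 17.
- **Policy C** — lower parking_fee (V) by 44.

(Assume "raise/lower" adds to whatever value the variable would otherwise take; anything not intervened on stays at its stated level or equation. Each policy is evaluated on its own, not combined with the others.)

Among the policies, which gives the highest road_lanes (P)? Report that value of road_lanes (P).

Policy A (V + 21, J + 32):
  V = 153 + 21 = 174
  J = 222 + 174 (+32 from intervention) = 428
  P = 53 + 3·174 − 2·428 = -281
Policy B (V − 17):
  V = 153 − 17 = 136
  J = 222 + 136 = 358
  P = 53 + 3·136 − 2·358 = -255
Policy C (V − 44):
  V = 153 − 44 = 109
  J = 222 + 109 = 331
  P = 53 + 3·109 − 2·331 = -282
Comparing — Policy A: P=-281, Policy B: P=-255, Policy C: P=-282. Highest is -255 (Policy B).

-255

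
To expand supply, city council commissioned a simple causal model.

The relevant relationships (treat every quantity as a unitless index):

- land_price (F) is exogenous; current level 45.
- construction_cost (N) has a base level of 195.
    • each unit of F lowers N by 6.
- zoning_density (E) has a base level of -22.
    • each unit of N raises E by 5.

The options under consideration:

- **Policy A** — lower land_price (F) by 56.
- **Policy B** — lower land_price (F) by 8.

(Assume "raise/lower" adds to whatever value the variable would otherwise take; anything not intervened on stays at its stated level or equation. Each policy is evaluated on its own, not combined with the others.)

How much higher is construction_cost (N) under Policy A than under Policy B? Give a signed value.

Policy A (F − 56):
  F = 45 − 56 = -11
  N = 195 − 6·(-11) = 261
Policy B (F − 8):
  F = 45 − 8 = 37
  N = 195 − 6·37 = -27
N: 261 − (-27) = 288

288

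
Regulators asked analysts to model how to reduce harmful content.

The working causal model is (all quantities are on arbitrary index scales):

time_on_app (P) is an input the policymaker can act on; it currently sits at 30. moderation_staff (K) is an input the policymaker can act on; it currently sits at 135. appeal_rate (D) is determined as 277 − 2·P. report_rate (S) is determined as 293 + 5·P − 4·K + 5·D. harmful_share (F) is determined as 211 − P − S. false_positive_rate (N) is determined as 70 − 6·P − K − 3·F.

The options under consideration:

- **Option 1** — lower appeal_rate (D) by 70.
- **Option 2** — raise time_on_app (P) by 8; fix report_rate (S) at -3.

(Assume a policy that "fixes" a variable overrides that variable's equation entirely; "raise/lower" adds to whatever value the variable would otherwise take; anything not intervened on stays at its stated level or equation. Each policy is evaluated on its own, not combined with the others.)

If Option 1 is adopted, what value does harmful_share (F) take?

Option 1 (D − 70):
  P = 30
  K = 135
  D = 277 − 2·30 (−70 from intervention) = 147
  S = 293 + 5·30 − 4·135 + 5·147 = 638
  F = 211 − 30 − 638 = -457

-457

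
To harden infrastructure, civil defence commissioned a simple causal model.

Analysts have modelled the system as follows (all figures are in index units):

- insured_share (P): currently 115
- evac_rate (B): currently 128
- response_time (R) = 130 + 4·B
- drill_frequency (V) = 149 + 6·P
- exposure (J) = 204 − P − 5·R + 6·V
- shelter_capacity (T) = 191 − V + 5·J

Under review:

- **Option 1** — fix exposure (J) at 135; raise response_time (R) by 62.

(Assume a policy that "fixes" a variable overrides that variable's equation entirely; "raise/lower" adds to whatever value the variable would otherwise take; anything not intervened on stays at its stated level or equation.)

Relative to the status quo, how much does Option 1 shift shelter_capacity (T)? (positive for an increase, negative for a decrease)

Baseline:
  P = 115
  B = 128
  R = 130 + 4·128 = 642
  V = 149 + 6·115 = 839
  J = 204 − 115 − 5·642 + 6·839 = 1913
  T = 191 − 839 + 5·1913 = 8917
Option 1 (J := 135, R + 62):
  P = 115
  B = 128
  R = 130 + 4·128 (+62 from intervention) = 704
  V = 149 + 6·115 = 839
  J = 135
  T = 191 − 839 + 5·135 = 27
Change in T: 27 − 8917 = -8890

-8890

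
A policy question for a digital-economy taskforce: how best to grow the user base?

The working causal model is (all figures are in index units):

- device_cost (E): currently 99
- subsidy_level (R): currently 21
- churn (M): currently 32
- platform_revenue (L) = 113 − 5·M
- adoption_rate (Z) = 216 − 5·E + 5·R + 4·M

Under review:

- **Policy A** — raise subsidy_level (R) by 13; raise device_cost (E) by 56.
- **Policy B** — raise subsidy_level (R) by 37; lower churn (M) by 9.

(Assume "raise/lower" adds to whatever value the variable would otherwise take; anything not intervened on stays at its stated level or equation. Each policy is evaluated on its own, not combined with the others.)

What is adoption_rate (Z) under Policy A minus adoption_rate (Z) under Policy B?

-364

Policy A (R + 13, E + 56):
  E = 99 + 56 = 155
  R = 21 + 13 = 34
  M = 32
  Z = 216 − 5·155 + 5·34 + 4·32 = -261
Policy B (R + 37, M − 9):
  E = 99
  R = 21 + 37 = 58
  M = 32 − 9 = 23
  Z = 216 − 5·99 + 5·58 + 4·23 = 103
Z: -261 − 103 = -364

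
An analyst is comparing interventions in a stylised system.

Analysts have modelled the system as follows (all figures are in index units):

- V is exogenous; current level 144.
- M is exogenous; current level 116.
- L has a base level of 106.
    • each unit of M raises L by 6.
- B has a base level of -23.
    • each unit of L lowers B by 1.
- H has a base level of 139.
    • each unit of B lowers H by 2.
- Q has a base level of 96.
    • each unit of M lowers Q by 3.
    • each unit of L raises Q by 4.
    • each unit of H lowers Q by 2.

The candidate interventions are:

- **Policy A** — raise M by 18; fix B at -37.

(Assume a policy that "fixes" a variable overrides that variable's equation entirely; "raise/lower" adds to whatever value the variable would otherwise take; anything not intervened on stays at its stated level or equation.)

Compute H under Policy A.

213

Policy A (M + 18, B := -37):
  M = 116 + 18 = 134
  L = 106 + 6·134 = 910
  B = -37
  H = 139 − 2·(-37) = 213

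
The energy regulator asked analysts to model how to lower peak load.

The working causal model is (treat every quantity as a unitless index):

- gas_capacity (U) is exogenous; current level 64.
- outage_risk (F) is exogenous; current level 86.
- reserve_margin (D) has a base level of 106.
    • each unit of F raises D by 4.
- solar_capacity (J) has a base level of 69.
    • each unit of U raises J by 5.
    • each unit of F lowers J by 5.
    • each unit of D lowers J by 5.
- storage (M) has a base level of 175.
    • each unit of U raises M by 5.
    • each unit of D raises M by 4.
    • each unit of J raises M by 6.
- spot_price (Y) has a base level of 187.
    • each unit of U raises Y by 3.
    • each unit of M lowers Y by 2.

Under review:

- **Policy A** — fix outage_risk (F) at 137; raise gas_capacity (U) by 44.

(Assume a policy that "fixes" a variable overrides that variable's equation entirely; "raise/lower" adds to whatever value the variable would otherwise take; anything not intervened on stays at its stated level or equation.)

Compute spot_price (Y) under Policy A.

34001

Policy A (F := 137, U + 44):
  U = 64 + 44 = 108
  F = 137
  D = 106 + 4·137 = 654
  J = 69 + 5·108 − 5·137 − 5·654 = -3346
  M = 175 + 5·108 + 4·654 + 6·(-3346) = -16745
  Y = 187 + 3·108 − 2·(-16745) = 34001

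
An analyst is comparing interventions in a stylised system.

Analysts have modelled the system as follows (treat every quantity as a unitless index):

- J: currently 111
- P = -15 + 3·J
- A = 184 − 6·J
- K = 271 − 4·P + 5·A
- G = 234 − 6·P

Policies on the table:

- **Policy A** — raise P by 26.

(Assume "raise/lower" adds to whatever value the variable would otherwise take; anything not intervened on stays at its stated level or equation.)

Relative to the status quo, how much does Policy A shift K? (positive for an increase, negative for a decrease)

Baseline:
  J = 111
  P = -15 + 3·111 = 318
  A = 184 − 6·111 = -482
  K = 271 − 4·318 + 5·(-482) = -3411
Policy A (P + 26):
  J = 111
  P = -15 + 3·111 (+26 from intervention) = 344
  A = 184 − 6·111 = -482
  K = 271 − 4·344 + 5·(-482) = -3515
Change in K: -3515 − (-3411) = -104

-104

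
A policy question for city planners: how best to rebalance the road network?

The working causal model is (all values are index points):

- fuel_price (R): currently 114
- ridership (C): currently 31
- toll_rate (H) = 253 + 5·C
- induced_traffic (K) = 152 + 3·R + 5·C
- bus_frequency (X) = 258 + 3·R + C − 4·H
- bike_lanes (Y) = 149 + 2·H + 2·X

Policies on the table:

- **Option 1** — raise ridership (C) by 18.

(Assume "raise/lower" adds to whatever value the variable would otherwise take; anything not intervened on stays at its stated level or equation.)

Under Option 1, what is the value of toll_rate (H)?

498

Option 1 (C + 18):
  C = 31 + 18 = 49
  H = 253 + 5·49 = 498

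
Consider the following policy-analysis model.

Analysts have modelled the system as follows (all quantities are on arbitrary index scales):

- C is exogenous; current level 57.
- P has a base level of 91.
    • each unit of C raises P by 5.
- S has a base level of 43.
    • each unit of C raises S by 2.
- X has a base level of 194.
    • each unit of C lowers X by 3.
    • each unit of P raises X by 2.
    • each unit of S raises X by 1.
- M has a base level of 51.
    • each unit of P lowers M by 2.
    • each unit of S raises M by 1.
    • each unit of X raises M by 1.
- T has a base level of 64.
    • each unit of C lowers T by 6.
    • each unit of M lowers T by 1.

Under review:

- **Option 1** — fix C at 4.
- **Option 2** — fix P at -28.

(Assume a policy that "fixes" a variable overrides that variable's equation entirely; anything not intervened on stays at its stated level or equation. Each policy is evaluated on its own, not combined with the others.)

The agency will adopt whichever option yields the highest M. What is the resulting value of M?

388

Option 1 (C := 4):
  C = 4
  P = 91 + 5·4 = 111
  S = 43 + 2·4 = 51
  X = 194 − 3·4 + 2·111 + 51 = 455
  M = 51 − 2·111 + 51 + 455 = 335
Option 2 (P := -28):
  C = 57
  P = -28
  S = 43 + 2·57 = 157
  X = 194 − 3·57 + 2·(-28) + 157 = 124
  M = 51 − 2·(-28) + 157 + 124 = 388
Comparing — Option 1: M=335, Option 2: M=388. Highest is 388 (Option 2).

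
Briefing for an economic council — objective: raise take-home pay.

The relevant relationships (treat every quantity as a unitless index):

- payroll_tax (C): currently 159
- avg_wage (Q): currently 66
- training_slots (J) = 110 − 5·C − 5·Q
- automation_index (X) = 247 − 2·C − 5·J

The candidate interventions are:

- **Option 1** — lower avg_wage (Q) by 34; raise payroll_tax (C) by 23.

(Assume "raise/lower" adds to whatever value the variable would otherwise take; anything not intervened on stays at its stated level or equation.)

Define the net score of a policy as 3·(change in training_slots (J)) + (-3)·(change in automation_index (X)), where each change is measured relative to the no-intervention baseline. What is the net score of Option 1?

Baseline:
  C = 159
  Q = 66
  J = 110 − 5·159 − 5·66 = -1015
  X = 247 − 2·159 − 5·(-1015) = 5004
Option 1 (Q − 34, C + 23):
  C = 159 + 23 = 182
  Q = 66 − 34 = 32
  J = 110 − 5·182 − 5·32 = -960
  X = 247 − 2·182 − 5·(-960) = 4683
ΔJ = -960 − (-1015) = 55; ΔX = 4683 − 5004 = -321
Score = 3·55 + (-3)·(-321) = 1128

1128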